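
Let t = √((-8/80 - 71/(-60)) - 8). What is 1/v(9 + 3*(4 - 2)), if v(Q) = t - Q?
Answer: -180/2783 - 2*I*√249/2783 ≈ -0.064678 - 0.01134*I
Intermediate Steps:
t = I*√249/6 (t = √((-8*1/80 - 71*(-1/60)) - 8) = √((-⅒ + 71/60) - 8) = √(13/12 - 8) = √(-83/12) = I*√249/6 ≈ 2.63*I)
v(Q) = -Q + I*√249/6 (v(Q) = I*√249/6 - Q = -Q + I*√249/6)
1/v(9 + 3*(4 - 2)) = 1/(-(9 + 3*(4 - 2)) + I*√249/6) = 1/(-(9 + 3*2) + I*√249/6) = 1/(-(9 + 6) + I*√249/6) = 1/(-1*15 + I*√249/6) = 1/(-15 + I*√249/6)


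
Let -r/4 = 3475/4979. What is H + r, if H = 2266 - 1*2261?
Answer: 10995/4979 ≈ 2.2083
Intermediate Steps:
r = -13900/4979 ≈ -2.7917
H = 5 (H = 2266 - 2261 = 5)
H + r = 5 - 13900/4979 = 10995/4979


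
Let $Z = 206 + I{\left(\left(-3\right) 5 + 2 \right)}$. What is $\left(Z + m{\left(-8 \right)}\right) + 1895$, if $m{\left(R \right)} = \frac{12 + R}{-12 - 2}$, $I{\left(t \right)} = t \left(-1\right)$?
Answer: $\frac{14796}{7} \approx 2113.7$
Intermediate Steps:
$I{\left(t \right)} = - t$
$Z = 219$ ($Z = 206 - \left(\left(-3\right) 5 + 2\right) = 206 - \left(-15 + 2\right) = 206 - -13 = 206 + 13 = 219$)
$m{\left(R \right)} = - \frac{6}{7} - \frac{R}{14}$ ($m{\left(R \right)} = \frac{12 + R}{-14} = \left(12 + R\right) \left(- \frac{1}{14}\right) = - \frac{6}{7} - \frac{R}{14}$)
$\left(Z + m{\left(-8 \right)}\right) + 1895 = \left(219 - \frac{2}{7}\right) + 1895 = \frac{1531}{7} + 1895 = \frac{14796}{7}$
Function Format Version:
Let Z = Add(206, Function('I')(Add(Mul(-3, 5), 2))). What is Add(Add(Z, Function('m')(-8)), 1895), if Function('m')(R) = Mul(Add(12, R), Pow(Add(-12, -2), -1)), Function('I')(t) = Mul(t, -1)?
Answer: Rational(14796, 7) ≈ 2113.7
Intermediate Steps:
Function('I')(t) = Mul(-1, t)
Z = 219 (Z = Add(206, Mul(-1, Add(Mul(-3, 5), 2))) = Add(206, Mul(-1, Add(-15, 2))) = Add(206, Mul(-1, -13)) = Add(206, 13) = 219)
Function('m')(R) = Add(Rational(-6, 7), Mul(Rational(-1, 14), R)) (Function('m')(R) = Mul(Add(12, R), Pow(-14, -1)) = Mul(Add(12, R), Rational(-1, 14)) = Add(Rational(-6, 7), Mul(Rational(-1, 14), R)))
Add(Add(Z, Function('m')(-8)), 1895) = Add(Add(219, Add(Rational(-6, 7), Mul(Rational(-1, 14), -8))), 1895) = Add(Add(219, Add(Rational(-6, 7), Rational(4, 7))), 1895) = Add(Add(219, Rational(-2, 7)), 1895) = Add(Rational(1531, 7), 1895) = Rational(14796, 7)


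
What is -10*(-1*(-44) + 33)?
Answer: -770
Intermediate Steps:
-10*(-1*(-44) + 33) = -10*(44 + 33) = -10*77 = -770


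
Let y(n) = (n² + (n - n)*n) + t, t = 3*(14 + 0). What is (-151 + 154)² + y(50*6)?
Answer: 90051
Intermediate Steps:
t = 42 (t = 3*14 = 42)
y(n) = 42 + n² (y(n) = (n² + (n - n)*n) + 42 = (n² + 0*n) + 42 = (n² + 0) + 42 = n² + 42 = 42 + n²)
(-151 + 154)² + y(50*6) = (-151 + 154)² + (42 + (50*6)²) = 3² + (42 + 300²) = 9 + (42 + 90000) = 9 + 90042 = 90051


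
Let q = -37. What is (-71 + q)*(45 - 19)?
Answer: -2808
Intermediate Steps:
(-71 + q)*(45 - 19) = (-71 - 37)*(45 - 19) = -108*26 = -2808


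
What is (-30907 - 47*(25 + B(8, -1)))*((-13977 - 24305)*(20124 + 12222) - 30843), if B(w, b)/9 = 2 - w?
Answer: 36584347460760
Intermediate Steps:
B(w, b) = 18 - 9*w (B(w, b) = 9*(2 - w) = 18 - 9*w)
(-30907 - 47*(25 + B(8, -1)))*((-13977 - 24305)*(20124 + 12222) - 30843) = (-30907 - 47*(25 + (18 - 9*8)))*((-13977 - 24305)*(20124 + 12222) - 30843) = (-30907 - 47*(25 + (18 - 72)))*(-38282*32346 - 30843) = (-30907 - 47*(25 - 54))*(-1238269572 - 30843) = (-30907 - 47*(-29))*(-1238300415) = (-30907 + 1363)*(-1238300415) = -29544*(-1238300415) = 36584347460760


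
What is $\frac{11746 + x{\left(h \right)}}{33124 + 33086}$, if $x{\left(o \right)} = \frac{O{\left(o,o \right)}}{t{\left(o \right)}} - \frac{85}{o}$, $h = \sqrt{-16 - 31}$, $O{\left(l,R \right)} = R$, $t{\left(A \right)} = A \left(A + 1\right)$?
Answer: $\frac{- 548114 i + 552147 \sqrt{47}}{3111870 \left(\sqrt{47} - i\right)} \approx 0.17741 + 0.0001851 i$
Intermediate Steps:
$t{\left(A \right)} = A \left(1 + A\right)$
$h = i \sqrt{47}$ ($h = \sqrt{-47} = i \sqrt{47} \approx 6.8557 i$)
$x{\left(o \right)} = \frac{1}{1 + o} - \frac{85}{o}$ ($x{\left(o \right)} = \frac{o}{o \left(1 + o\right)} - \frac{85}{o} = o \frac{1}{o \left(1 + o\right)} - \frac{85}{o} = \frac{1}{1 + o} - \frac{85}{o}$)
$\frac{11746 + x{\left(h \right)}}{33124 + 33086} = \frac{11746 + \frac{-85 - 84 i \sqrt{47}}{i \sqrt{47} \left(1 + i \sqrt{47}\right)}}{33124 + 33086} = \frac{11746 + \frac{- \frac{i \sqrt{47}}{47} \left(-85 - 84 i \sqrt{47}\right)}{1 + i \sqrt{47}}}{66210} = \left(11746 - \frac{i \sqrt{47} \left(-85 - 84 i \sqrt{47}\right)}{47 \left(1 + i \sqrt{47}\right)}\right) \frac{1}{66210} = \frac{5873}{33105} - \frac{i \sqrt{47} \left(-85 - 84 i \sqrt{47}\right)}{3111870 \left(1 + i \sqrt{47}\right)}$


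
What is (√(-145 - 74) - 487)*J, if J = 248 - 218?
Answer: -14610 + 30*I*√219 ≈ -14610.0 + 443.96*I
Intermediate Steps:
J = 30
(√(-145 - 74) - 487)*J = (√(-145 - 74) - 487)*30 = (√(-219) - 487)*30 = (I*√219 - 487)*30 = (-487 + I*√219)*30 = -14610 + 30*I*√219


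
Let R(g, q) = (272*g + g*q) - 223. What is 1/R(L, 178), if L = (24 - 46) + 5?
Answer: -1/7873 ≈ -0.00012702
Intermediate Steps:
L = -17 (L = -22 + 5 = -17)
R(g, q) = -223 + 272*g + g*q
1/R(L, 178) = 1/(-223 + 272*(-17) - 17*178) = 1/(-223 - 4624 - 3026) = 1/(-7873) = -1/7873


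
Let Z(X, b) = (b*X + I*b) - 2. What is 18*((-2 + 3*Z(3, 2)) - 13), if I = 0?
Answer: -54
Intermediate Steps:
Z(X, b) = -2 + X*b (Z(X, b) = (b*X + 0*b) - 2 = (X*b + 0) - 2 = X*b - 2 = -2 + X*b)
18*((-2 + 3*Z(3, 2)) - 13) = 18*((-2 + 3*(-2 + 3*2)) - 13) = 18*((-2 + 3*(-2 + 6)) - 13) = 18*((-2 + 3*4) - 13) = 18*((-2 + 12) - 13) = 18*(10 - 13) = 18*(-3) = -54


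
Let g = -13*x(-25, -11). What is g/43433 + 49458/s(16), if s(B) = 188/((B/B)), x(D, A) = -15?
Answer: 82620999/314054 ≈ 263.08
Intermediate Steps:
g = 195 (g = -13*(-15) = 195)
s(B) = 188 (s(B) = 188/1 = 188*1 = 188)
g/43433 + 49458/s(16) = 195/43433 + 49458/188 = 195*(1/43433) + 49458*(1/188) = 15/3341 + 24729/94 = 82620999/314054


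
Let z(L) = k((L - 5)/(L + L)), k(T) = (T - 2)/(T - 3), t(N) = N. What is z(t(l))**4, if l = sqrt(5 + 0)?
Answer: 7/50 + 3*sqrt(5)/50 ≈ 0.27416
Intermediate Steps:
l = sqrt(5) ≈ 2.2361
k(T) = (-2 + T)/(-3 + T)
z(L) = (-2 + (-5 + L)/(2*L))/(-3 + (-5 + L)/(2*L)) (z(L) = (-2 + (L - 5)/(L + L))/(-3 + (L - 5)/(L + L)) = (-2 + (-5 + L)/((2*L)))/(-3 + (-5 + L)/((2*L))) = (-2 + (-5 + L)*(1/(2*L)))/(-3 + (-5 + L)*(1/(2*L))) = (-2 + (-5 + L)/(2*L))/(-3 + (-5 + L)/(2*L)))
z(t(l))**4 = ((5 + 3*sqrt(5))/(5*(1 + sqrt(5))))**4 = (5 + 3*sqrt(5))**4/(625*(1 + sqrt(5))**4)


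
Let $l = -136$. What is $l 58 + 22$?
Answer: $-7866$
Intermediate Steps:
$l 58 + 22 = \left(-136\right) 58 + 22 = -7888 + 22 = -7866$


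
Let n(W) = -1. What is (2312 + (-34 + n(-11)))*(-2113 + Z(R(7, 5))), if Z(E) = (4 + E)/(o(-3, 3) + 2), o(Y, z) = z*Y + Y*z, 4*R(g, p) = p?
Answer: -307971081/64 ≈ -4.8120e+6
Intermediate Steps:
R(g, p) = p/4
o(Y, z) = 2*Y*z (o(Y, z) = Y*z + Y*z = 2*Y*z)
Z(E) = -¼ - E/16 (Z(E) = (4 + E)/(2*(-3)*3 + 2) = (4 + E)/(-18 + 2) = (4 + E)/(-16) = (4 + E)*(-1/16) = -¼ - E/16)
(2312 + (-34 + n(-11)))*(-2113 + Z(R(7, 5))) = (2312 + (-34 - 1))*(-2113 + (-¼ - 5/64)) = (2312 - 35)*(-2113 + (-¼ - 1/16*5/4)) = 2277*(-2113 + (-¼ - 5/64)) = 2277*(-2113 - 21/64) = 2277*(-135253/64) = -307971081/64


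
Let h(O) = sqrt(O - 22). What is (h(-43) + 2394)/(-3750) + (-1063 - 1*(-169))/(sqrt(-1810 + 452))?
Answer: -399/625 - I*sqrt(65)/3750 + 447*I*sqrt(1358)/679 ≈ -0.6384 + 24.258*I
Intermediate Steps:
h(O) = sqrt(-22 + O)
(h(-43) + 2394)/(-3750) + (-1063 - 1*(-169))/(sqrt(-1810 + 452)) = (sqrt(-22 - 43) + 2394)/(-3750) + (-1063 - 1*(-169))/(sqrt(-1810 + 452)) = (sqrt(-65) + 2394)*(-1/3750) + (-1063 + 169)/(sqrt(-1358)) = (I*sqrt(65) + 2394)*(-1/3750) - 894*(-I*sqrt(1358)/1358) = (2394 + I*sqrt(65))*(-1/3750) - (-447)*I*sqrt(1358)/679 = (-399/625 - I*sqrt(65)/3750) + 447*I*sqrt(1358)/679 = -399/625 - I*sqrt(65)/3750 + 447*I*sqrt(1358)/679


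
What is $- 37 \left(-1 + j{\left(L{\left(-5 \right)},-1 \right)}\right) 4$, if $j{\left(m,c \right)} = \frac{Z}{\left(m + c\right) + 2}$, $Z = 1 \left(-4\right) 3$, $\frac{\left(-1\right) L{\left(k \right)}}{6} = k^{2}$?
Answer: $\frac{20276}{149} \approx 136.08$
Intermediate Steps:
$L{\left(k \right)} = - 6 k^{2}$
$Z = -12$ ($Z = \left(-4\right) 3 = -12$)
$j{\left(m,c \right)} = - \frac{12}{2 + c + m}$ ($j{\left(m,c \right)} = - \frac{12}{\left(m + c\right) + 2} = - \frac{12}{\left(c + m\right) + 2} = - \frac{12}{2 + c + m}$)
$- 37 \left(-1 + j{\left(L{\left(-5 \right)},-1 \right)}\right) 4 = - 37 \left(-1 - \frac{12}{2 - 1 - 6 \left(-5\right)^{2}}\right) 4 = - 37 \left(-1 - \frac{12}{2 - 1 - 150}\right) 4 = - 37 \left(-1 - \frac{12}{-149}\right) 4 = - 37 \left(-1 - - \frac{12}{149}\right) 4 = - 37 \left(-1 + \frac{12}{149}\right) 4 = - 37 \left(\left(- \frac{137}{149}\right) 4\right) = \left(-37\right) \left(- \frac{548}{149}\right) = \frac{20276}{149}$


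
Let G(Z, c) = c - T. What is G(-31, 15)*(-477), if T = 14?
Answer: -477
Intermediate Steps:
G(Z, c) = -14 + c (G(Z, c) = c - 1*14 = c - 14 = -14 + c)
G(-31, 15)*(-477) = (-14 + 15)*(-477) = 1*(-477) = -477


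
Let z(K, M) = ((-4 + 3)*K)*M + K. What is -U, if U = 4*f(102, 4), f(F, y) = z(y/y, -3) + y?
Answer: -32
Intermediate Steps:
z(K, M) = K - K*M (z(K, M) = (-K)*M + K = -K*M + K = K - K*M)
f(F, y) = 4 + y (f(F, y) = (y/y)*(1 - 1*(-3)) + y = 1*(1 + 3) + y = 1*4 + y = 4 + y)
U = 32 (U = 4*(4 + 4) = 4*8 = 32)
-U = -1*32 = -32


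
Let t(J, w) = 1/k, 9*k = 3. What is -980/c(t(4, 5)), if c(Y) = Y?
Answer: -980/3 ≈ -326.67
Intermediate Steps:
k = ⅓ (k = (⅑)*3 = ⅓ ≈ 0.33333)
t(J, w) = 3 (t(J, w) = 1/(⅓) = 3)
-980/c(t(4, 5)) = -980/3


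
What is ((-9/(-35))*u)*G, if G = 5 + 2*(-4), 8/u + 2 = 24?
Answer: -108/385 ≈ -0.28052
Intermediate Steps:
u = 4/11 (u = 8/(-2 + 24) = 8/22 = 8*(1/22) = 4/11 ≈ 0.36364)
G = -3 (G = 5 - 8 = -3)
((-9/(-35))*u)*G = (-9/(-35)*(4/11))*(-3) = (-9*(-1/35)*(4/11))*(-3) = ((9/35)*(4/11))*(-3) = (36/385)*(-3) = -108/385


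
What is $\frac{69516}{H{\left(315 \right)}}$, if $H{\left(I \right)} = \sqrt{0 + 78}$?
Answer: $\frac{11586 \sqrt{78}}{13} \approx 7871.1$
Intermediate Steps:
$H{\left(I \right)} = \sqrt{78}$
$\frac{69516}{H{\left(315 \right)}} = \frac{69516}{\sqrt{78}} = 69516 \frac{\sqrt{78}}{78} = \frac{11586 \sqrt{78}}{13}$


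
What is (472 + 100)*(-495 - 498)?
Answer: -567996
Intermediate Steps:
(472 + 100)*(-495 - 498) = 572*(-993) = -567996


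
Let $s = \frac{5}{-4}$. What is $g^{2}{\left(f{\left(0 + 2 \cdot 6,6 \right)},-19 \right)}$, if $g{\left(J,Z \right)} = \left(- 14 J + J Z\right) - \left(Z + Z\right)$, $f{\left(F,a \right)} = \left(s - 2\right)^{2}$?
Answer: $\frac{24690961}{256} \approx 96449.0$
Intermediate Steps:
$s = - \frac{5}{4}$ ($s = 5 \left(- \frac{1}{4}\right) = - \frac{5}{4} \approx -1.25$)
$f{\left(F,a \right)} = \frac{169}{16}$ ($f{\left(F,a \right)} = \left(- \frac{5}{4} - 2\right)^{2} = \left(- \frac{13}{4}\right)^{2} = \frac{169}{16}$)
$g{\left(J,Z \right)} = - 14 J - 2 Z + J Z$ ($g{\left(J,Z \right)} = \left(- 14 J + J Z\right) - 2 Z = - 14 J - 2 Z + J Z$)
$g^{2}{\left(f{\left(0 + 2 \cdot 6,6 \right)},-19 \right)} = \left(\left(-14\right) \frac{169}{16} - -38 + \frac{169}{16} \left(-19\right)\right)^{2} = \left(- \frac{1183}{8} + 38 - \frac{3211}{16}\right)^{2} = \left(- \frac{4969}{16}\right)^{2} = \frac{24690961}{256}$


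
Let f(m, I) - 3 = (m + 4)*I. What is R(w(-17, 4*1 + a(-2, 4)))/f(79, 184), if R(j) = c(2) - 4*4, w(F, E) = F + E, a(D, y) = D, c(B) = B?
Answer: -14/15275 ≈ -0.00091653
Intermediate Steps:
w(F, E) = E + F
f(m, I) = 3 + I*(4 + m) (f(m, I) = 3 + (m + 4)*I = 3 + (4 + m)*I = 3 + I*(4 + m))
R(j) = -14 (R(j) = 2 - 4*4 = 2 - 16 = -14)
R(w(-17, 4*1 + a(-2, 4)))/f(79, 184) = -14/(3 + 4*184 + 184*79) = -14/(3 + 736 + 14536) = -14/15275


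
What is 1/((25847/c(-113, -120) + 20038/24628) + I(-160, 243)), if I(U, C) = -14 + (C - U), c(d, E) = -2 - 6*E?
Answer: 2210363/941199607 ≈ 0.0023485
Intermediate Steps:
I(U, C) = -14 + C - U
1/((25847/c(-113, -120) + 20038/24628) + I(-160, 243)) = 1/((25847/(-2 - 6*(-120)) + 20038/24628) + (-14 + 243 - 1*(-160))) = 1/((25847/(-2 + 720) + 20038*(1/24628)) + (-14 + 243 + 160)) = 1/((25847/718 + 10019/12314) + 389) = 1/(81368400/2210363 + 389) = 1/(941199607/2210363) = 2210363/941199607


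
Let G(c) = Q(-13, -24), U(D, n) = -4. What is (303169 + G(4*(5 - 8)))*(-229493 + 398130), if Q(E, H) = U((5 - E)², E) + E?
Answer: 51122643824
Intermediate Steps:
Q(E, H) = -4 + E
G(c) = -17 (G(c) = -4 - 13 = -17)
(303169 + G(4*(5 - 8)))*(-229493 + 398130) = (303169 - 17)*(-229493 + 398130) = 303152*168637 = 51122643824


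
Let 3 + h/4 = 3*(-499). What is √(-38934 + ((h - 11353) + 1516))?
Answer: I*√54771 ≈ 234.03*I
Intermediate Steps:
h = -6000 (h = -12 + 4*(3*(-499)) = -12 + 4*(-1497) = -12 - 5988 = -6000)
√(-38934 + ((h - 11353) + 1516)) = √(-38934 + ((-6000 - 11353) + 1516)) = √(-38934 + (-17353 + 1516)) = √(-38934 - 15837) = √(-54771) = I*√54771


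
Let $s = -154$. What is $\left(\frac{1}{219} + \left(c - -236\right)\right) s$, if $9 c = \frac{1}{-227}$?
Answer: $- \frac{5420401448}{149139} \approx -36345.0$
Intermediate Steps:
$c = - \frac{1}{2043}$ ($c = \frac{1}{9 \left(-227\right)} = \frac{1}{9} \left(- \frac{1}{227}\right) = - \frac{1}{2043} \approx -0.00048948$)
$\left(\frac{1}{219} + \left(c - -236\right)\right) s = \left(\frac{1}{219} - - \frac{482147}{2043}\right) \left(-154\right) = \left(\frac{1}{219} + \left(- \frac{1}{2043} + 236\right)\right) \left(-154\right) = \left(\frac{1}{219} + \frac{482147}{2043}\right) \left(-154\right) = \frac{35197412}{149139} \left(-154\right) = - \frac{5420401448}{149139}$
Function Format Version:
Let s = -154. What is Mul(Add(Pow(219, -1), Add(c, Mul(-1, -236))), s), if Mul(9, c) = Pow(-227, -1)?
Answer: Rational(-5420401448, 149139) ≈ -36345.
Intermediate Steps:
c = Rational(-1, 2043) (c = Mul(Rational(1, 9), Pow(-227, -1)) = Mul(Rational(1, 9), Rational(-1, 227)) = Rational(-1, 2043) ≈ -0.00048948)
Mul(Add(Pow(219, -1), Add(c, Mul(-1, -236))), s) = Mul(Add(Pow(219, -1), Add(Rational(-1, 2043), Mul(-1, -236))), -154) = Mul(Add(Rational(1, 219), Add(Rational(-1, 2043), 236)), -154) = Mul(Add(Rational(1, 219), Rational(482147, 2043)), -154) = Mul(Rational(35197412, 149139), -154) = Rational(-5420401448, 149139)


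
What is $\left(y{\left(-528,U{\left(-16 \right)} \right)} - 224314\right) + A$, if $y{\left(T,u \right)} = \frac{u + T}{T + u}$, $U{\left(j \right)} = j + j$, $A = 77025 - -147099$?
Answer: $-189$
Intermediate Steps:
$A = 224124$ ($A = 77025 + 147099 = 224124$)
$U{\left(j \right)} = 2 j$
$y{\left(T,u \right)} = 1$ ($y{\left(T,u \right)} = \frac{T + u}{T + u} = 1$)
$\left(y{\left(-528,U{\left(-16 \right)} \right)} - 224314\right) + A = \left(1 - 224314\right) + 224124 = -224313 + 224124 = -189$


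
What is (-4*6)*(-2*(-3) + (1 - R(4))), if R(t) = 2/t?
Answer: -156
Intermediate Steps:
(-4*6)*(-2*(-3) + (1 - R(4))) = (-4*6)*(-2*(-3) + (1 - 2/4)) = -24*(6 + (1 - 2/4)) = -24*(6 + (1 - 1*½)) = -24*(6 + (1 - ½)) = -24*(6 + ½) = -24*13/2 = -156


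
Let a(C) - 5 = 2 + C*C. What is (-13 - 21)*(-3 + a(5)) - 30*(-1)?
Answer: -956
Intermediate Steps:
a(C) = 7 + C² (a(C) = 5 + (2 + C*C) = 5 + (2 + C²) = 7 + C²)
(-13 - 21)*(-3 + a(5)) - 30*(-1) = (-13 - 21)*(-3 + (7 + 5²)) - 30*(-1) = -34*(-3 + (7 + 25)) - 5*(-6) = -34*(-3 + 32) + 30 = -34*29 + 30 = -986 + 30 = -956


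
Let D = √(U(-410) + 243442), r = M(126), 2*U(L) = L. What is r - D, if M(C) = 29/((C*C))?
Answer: 29/15876 - √243237 ≈ -493.19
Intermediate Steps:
U(L) = L/2
M(C) = 29/C² (M(C) = 29/(C²) = 29/C²)
r = 29/15876 (r = 29/126² = 29*(1/15876) = 29/15876 ≈ 0.0018267)
D = √243237 (D = √((½)*(-410) + 243442) = √(-205 + 243442) = √243237 ≈ 493.19)
r - D = 29/15876 - √243237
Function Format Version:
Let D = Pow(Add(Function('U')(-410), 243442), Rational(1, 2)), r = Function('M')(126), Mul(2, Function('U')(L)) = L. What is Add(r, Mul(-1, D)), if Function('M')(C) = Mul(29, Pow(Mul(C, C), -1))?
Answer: Add(Rational(29, 15876), Mul(-1, Pow(243237, Rational(1, 2)))) ≈ -493.19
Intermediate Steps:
Function('U')(L) = Mul(Rational(1, 2), L)
Function('M')(C) = Mul(29, Pow(C, -2)) (Function('M')(C) = Mul(29, Pow(Pow(C, 2), -1)) = Mul(29, Pow(C, -2)))
r = Rational(29, 15876) (r = Mul(29, Pow(126, -2)) = Mul(29, Rational(1, 15876)) = Rational(29, 15876) ≈ 0.0018267)
D = Pow(243237, Rational(1, 2)) (D = Pow(Add(Mul(Rational(1, 2), -410), 243442), Rational(1, 2)) = Pow(Add(-205, 243442), Rational(1, 2)) = Pow(243237, Rational(1, 2)) ≈ 493.19)
Add(r, Mul(-1, D)) = Add(Rational(29, 15876), Mul(-1, Pow(243237, Rational(1, 2))))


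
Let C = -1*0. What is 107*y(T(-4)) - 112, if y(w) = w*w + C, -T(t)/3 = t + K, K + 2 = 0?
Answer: 34556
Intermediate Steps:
K = -2 (K = -2 + 0 = -2)
C = 0
T(t) = 6 - 3*t (T(t) = -3*(t - 2) = -3*(-2 + t) = 6 - 3*t)
y(w) = w² (y(w) = w*w + 0 = w² + 0 = w²)
107*y(T(-4)) - 112 = 107*(6 - 3*(-4))² - 112 = 107*(6 + 12)² - 112 = 107*18² - 112 = 107*324 - 112 = 34668 - 112 = 34556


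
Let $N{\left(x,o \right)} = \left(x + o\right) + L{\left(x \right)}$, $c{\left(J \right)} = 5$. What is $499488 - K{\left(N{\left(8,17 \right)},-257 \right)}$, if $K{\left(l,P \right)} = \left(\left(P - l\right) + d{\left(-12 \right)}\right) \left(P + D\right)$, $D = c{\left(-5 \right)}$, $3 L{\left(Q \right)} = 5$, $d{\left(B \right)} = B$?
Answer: $424980$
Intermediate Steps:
$L{\left(Q \right)} = \frac{5}{3}$ ($L{\left(Q \right)} = \frac{1}{3} \cdot 5 = \frac{5}{3}$)
$D = 5$
$N{\left(x,o \right)} = \frac{5}{3} + o + x$ ($N{\left(x,o \right)} = \left(x + o\right) + \frac{5}{3} = \left(o + x\right) + \frac{5}{3} = \frac{5}{3} + o + x$)
$K{\left(l,P \right)} = \left(5 + P\right) \left(-12 + P - l\right)$ ($K{\left(l,P \right)} = \left(\left(P - l\right) - 12\right) \left(P + 5\right) = \left(-12 + P - l\right) \left(5 + P\right) = \left(5 + P\right) \left(-12 + P - l\right)$)
$499488 - K{\left(N{\left(8,17 \right)},-257 \right)} = 499488 - \left(-60 + \left(-257\right)^{2} - -1799 - 5 \left(\frac{5}{3} + 17 + 8\right) - - 257 \left(\frac{5}{3} + 17 + 8\right)\right) = 499488 - \left(-60 + 66049 + 1799 - \frac{400}{3} - \left(-257\right) \frac{80}{3}\right) = 499488 - \left(-60 + 66049 + 1799 - \frac{400}{3} + \frac{20560}{3}\right) = 499488 - 74508 = 424980$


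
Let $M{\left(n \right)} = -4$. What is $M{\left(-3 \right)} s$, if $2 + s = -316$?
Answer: $1272$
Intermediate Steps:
$s = -318$ ($s = -2 - 316 = -318$)
$M{\left(-3 \right)} s = \left(-4\right) \left(-318\right) = 1272$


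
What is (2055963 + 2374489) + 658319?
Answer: 5088771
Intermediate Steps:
(2055963 + 2374489) + 658319 = 4430452 + 658319 = 5088771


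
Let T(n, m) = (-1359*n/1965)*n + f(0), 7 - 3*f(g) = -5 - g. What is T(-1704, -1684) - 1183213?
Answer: -2090339943/655 ≈ -3.1914e+6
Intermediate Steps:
f(g) = 4 + g/3 (f(g) = 7/3 - (-5 - g)/3 = 7/3 + (5/3 + g/3) = 4 + g/3)
T(n, m) = 4 - 453*n**2/655 (T(n, m) = (-1359*n/1965)*n + (4 + (1/3)*0) = (-453*n/655)*n + (4 + 0) = (-453*n/655)*n + 4 = -453*n**2/655 + 4 = 4 - 453*n**2/655)
T(-1704, -1684) - 1183213 = (4 - 453/655*(-1704)**2) - 1183213 = (4 - 453/655*2903616) - 1183213 = (4 - 1315338048/655) - 1183213 = -1315335428/655 - 1183213 = -2090339943/655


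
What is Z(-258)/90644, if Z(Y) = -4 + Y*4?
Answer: -259/22661 ≈ -0.011429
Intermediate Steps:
Z(Y) = -4 + 4*Y
Z(-258)/90644 = (-4 + 4*(-258))/90644 = (-4 - 1032)*(1/90644) = -1036*1/90644 = -259/22661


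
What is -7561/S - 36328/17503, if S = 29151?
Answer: -1191337711/510229953 ≈ -2.3349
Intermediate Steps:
-7561/S - 36328/17503 = -7561/29151 - 36328/17503 = -1191337711/510229953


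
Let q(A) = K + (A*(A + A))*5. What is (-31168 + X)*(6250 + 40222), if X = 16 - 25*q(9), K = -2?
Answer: -2386430144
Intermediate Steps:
q(A) = -2 + 10*A² (q(A) = -2 + (A*(A + A))*5 = -2 + (A*(2*A))*5 = -2 + (2*A²)*5 = -2 + 10*A²)
X = -20184 (X = 16 - 25*(-2 + 10*9²) = 16 - 25*(-2 + 10*81) = 16 - 25*(-2 + 810) = 16 - 25*808 = 16 - 20200 = -20184)
(-31168 + X)*(6250 + 40222) = (-31168 - 20184)*(6250 + 40222) = -51352*46472 = -2386430144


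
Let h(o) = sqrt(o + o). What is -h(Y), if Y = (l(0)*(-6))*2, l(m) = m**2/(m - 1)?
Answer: 0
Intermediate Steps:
l(m) = m**2/(-1 + m)
Y = 0 (Y = ((0**2/(-1 + 0))*(-6))*2 = ((0/(-1))*(-6))*2 = ((0*(-1))*(-6))*2 = (0*(-6))*2 = 0*2 = 0)
h(o) = sqrt(2)*sqrt(o) (h(o) = sqrt(2*o) = sqrt(2)*sqrt(o))
-h(Y) = -sqrt(2)*sqrt(0) = -sqrt(2)*0 = -1*0 = 0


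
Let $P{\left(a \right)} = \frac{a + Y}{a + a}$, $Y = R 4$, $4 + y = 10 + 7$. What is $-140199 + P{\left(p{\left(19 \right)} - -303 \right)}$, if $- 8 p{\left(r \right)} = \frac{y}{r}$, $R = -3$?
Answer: $- \frac{12910320895}{92086} \approx -1.402 \cdot 10^{5}$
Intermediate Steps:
$y = 13$ ($y = -4 + \left(10 + 7\right) = -4 + 17 = 13$)
$p{\left(r \right)} = - \frac{13}{8 r}$ ($p{\left(r \right)} = - \frac{13 \frac{1}{r}}{8} = - \frac{13}{8 r}$)
$Y = -12$ ($Y = \left(-3\right) 4 = -12$)
$P{\left(a \right)} = \frac{-12 + a}{2 a}$ ($P{\left(a \right)} = \frac{a - 12}{a + a} = \frac{-12 + a}{2 a}$)
$-140199 + P{\left(p{\left(19 \right)} - -303 \right)} = -140199 + \frac{-12 - \left(-303 + \frac{13}{8 \cdot 19}\right)}{2 \left(- \frac{13}{8 \cdot 19} - -303\right)} = -140199 + \frac{-12 + \left(\left(- \frac{13}{8}\right) \frac{1}{19} + 303\right)}{2 \left(\left(- \frac{13}{8}\right) \frac{1}{19} + 303\right)} = -140199 + \frac{-12 + \left(- \frac{13}{152} + 303\right)}{2 \left(- \frac{13}{152} + 303\right)} = -140199 + \frac{-12 + \frac{46043}{152}}{2 \cdot \frac{46043}{152}} = -140199 + \frac{1}{2} \cdot \frac{152}{46043} \cdot \frac{44219}{152} = -140199 + \frac{44219}{92086} = - \frac{12910320895}{92086}$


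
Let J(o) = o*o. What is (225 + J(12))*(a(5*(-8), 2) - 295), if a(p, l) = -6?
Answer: -111069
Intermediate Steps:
J(o) = o²
(225 + J(12))*(a(5*(-8), 2) - 295) = (225 + 12²)*(-6 - 295) = (225 + 144)*(-301) = 369*(-301) = -111069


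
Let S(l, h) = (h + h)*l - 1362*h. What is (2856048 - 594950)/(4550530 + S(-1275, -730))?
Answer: 1130549/3703145 ≈ 0.30529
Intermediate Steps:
S(l, h) = -1362*h + 2*h*l (S(l, h) = (2*h)*l - 1362*h = 2*h*l - 1362*h = -1362*h + 2*h*l)
(2856048 - 594950)/(4550530 + S(-1275, -730)) = (2856048 - 594950)/(4550530 + 2*(-730)*(-681 - 1275)) = 2261098/(4550530 + 2*(-730)*(-1956)) = 2261098/(4550530 + 2855760) = 2261098/7406290 = 2261098*(1/7406290) = 1130549/3703145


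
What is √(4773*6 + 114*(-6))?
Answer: 3*√3106 ≈ 167.19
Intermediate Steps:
√(4773*6 + 114*(-6)) = √(28638 - 684) = √27954 = 3*√3106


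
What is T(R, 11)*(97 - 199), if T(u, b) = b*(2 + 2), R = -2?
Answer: -4488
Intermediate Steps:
T(u, b) = 4*b (T(u, b) = b*4 = 4*b)
T(R, 11)*(97 - 199) = (4*11)*(97 - 199) = 44*(-102) = -4488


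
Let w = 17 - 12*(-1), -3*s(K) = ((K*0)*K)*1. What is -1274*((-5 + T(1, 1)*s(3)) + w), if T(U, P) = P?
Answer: -30576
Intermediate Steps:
s(K) = 0 (s(K) = -(K*0)*K/3 = -0*K/3 = -0 = -1/3*0 = 0)
w = 29 (w = 17 + 12 = 29)
-1274*((-5 + T(1, 1)*s(3)) + w) = -1274*((-5 + 1*0) + 29) = -1274*((-5 + 0) + 29) = -1274*(-5 + 29) = -1274*24 = -30576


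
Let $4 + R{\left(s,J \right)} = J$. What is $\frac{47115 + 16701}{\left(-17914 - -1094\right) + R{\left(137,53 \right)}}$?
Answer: $- \frac{63816}{16771} \approx -3.8051$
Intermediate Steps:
$R{\left(s,J \right)} = -4 + J$
$\frac{47115 + 16701}{\left(-17914 - -1094\right) + R{\left(137,53 \right)}} = \frac{47115 + 16701}{\left(-17914 - -1094\right) + \left(-4 + 53\right)} = \frac{63816}{\left(-17914 + 1094\right) + 49} = \frac{63816}{-16820 + 49} = \frac{63816}{-16771} = 63816 \left(- \frac{1}{16771}\right) = - \frac{63816}{16771}$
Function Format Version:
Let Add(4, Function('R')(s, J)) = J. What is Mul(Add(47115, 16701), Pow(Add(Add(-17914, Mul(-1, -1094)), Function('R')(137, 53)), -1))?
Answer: Rational(-63816, 16771) ≈ -3.8051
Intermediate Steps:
Function('R')(s, J) = Add(-4, J)
Mul(Add(47115, 16701), Pow(Add(Add(-17914, Mul(-1, -1094)), Function('R')(137, 53)), -1)) = Mul(Add(47115, 16701), Pow(Add(Add(-17914, Mul(-1, -1094)), Add(-4, 53)), -1)) = Mul(63816, Pow(Add(Add(-17914, 1094), 49), -1)) = Mul(63816, Pow(Add(-16820, 49), -1)) = Mul(63816, Pow(-16771, -1)) = Mul(63816, Rational(-1, 16771)) = Rational(-63816, 16771)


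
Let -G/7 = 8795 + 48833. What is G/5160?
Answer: -100849/1290 ≈ -78.177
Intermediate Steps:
G = -403396 (G = -7*(8795 + 48833) = -7*57628 = -403396)
G/5160 = -403396/5160 = -403396*1/5160 = -100849/1290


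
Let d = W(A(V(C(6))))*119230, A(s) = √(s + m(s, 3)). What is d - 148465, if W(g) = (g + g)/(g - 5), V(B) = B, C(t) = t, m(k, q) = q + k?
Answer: -506155 - 119230*√15 ≈ -9.6793e+5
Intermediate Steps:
m(k, q) = k + q
A(s) = √(3 + 2*s) (A(s) = √(s + (s + 3)) = √(s + (3 + s)) = √(3 + 2*s))
W(g) = 2*g/(-5 + g) (W(g) = (2*g)/(-5 + g) = 2*g/(-5 + g))
d = 238460*√15/(-5 + √15) (d = (2*√(3 + 2*6)/(-5 + √(3 + 2*6)))*119230 = (2*√(3 + 12)/(-5 + √(3 + 12)))*119230 = (2*√15/(-5 + √15))*119230 = 238460*√15/(-5 + √15) ≈ -8.1947e+5)
d - 148465 = (-357690 - 119230*√15) - 148465 = -506155 - 119230*√15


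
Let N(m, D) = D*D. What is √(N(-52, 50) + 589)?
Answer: √3089 ≈ 55.579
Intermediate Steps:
N(m, D) = D²
√(N(-52, 50) + 589) = √(50² + 589) = √(2500 + 589) = √3089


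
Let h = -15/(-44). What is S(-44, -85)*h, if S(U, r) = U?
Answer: -15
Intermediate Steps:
h = 15/44 (h = -15*(-1/44) = 15/44 ≈ 0.34091)
S(-44, -85)*h = -44*15/44 = -15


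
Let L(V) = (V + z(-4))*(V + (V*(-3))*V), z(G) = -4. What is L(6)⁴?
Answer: 1731891456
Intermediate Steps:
L(V) = (-4 + V)*(V - 3*V²) (L(V) = (V - 4)*(V + (V*(-3))*V) = (-4 + V)*(V + (-3*V)*V) = (-4 + V)*(V - 3*V²))
L(6)⁴ = (6*(-4 - 3*6² + 13*6))⁴ = (6*(-4 - 3*36 + 78))⁴ = (6*(-4 - 108 + 78))⁴ = (6*(-34))⁴ = (-204)⁴ = 1731891456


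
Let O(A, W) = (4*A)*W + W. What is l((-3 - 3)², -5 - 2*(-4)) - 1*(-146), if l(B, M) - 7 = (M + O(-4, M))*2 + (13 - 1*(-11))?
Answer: 93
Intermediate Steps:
O(A, W) = W + 4*A*W (O(A, W) = 4*A*W + W = W + 4*A*W)
l(B, M) = 31 - 28*M (l(B, M) = 7 + ((M + M*(1 + 4*(-4)))*2 + (13 - 1*(-11))) = 7 + ((M + M*(1 - 16))*2 + (13 + 11)) = 7 + ((M + M*(-15))*2 + 24) = 7 + ((M - 15*M)*2 + 24) = 7 + (-14*M*2 + 24) = 7 + (-28*M + 24) = 7 + (24 - 28*M) = 31 - 28*M)
l((-3 - 3)², -5 - 2*(-4)) - 1*(-146) = (31 - 28*(-5 - 2*(-4))) - 1*(-146) = (31 - 28*(-5 + 8)) + 146 = (31 - 28*3) + 146 = (31 - 84) + 146 = -53 + 146 = 93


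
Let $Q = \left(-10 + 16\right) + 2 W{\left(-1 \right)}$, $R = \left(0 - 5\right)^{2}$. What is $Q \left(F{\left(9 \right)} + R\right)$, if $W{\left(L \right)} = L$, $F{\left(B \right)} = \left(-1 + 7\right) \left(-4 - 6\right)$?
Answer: $-140$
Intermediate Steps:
$F{\left(B \right)} = -60$ ($F{\left(B \right)} = 6 \left(-10\right) = -60$)
$R = 25$ ($R = \left(-5\right)^{2} = 25$)
$Q = 4$ ($Q = \left(-10 + 16\right) + 2 \left(-1\right) = 6 - 2 = 4$)
$Q \left(F{\left(9 \right)} + R\right) = 4 \left(-60 + 25\right) = 4 \left(-35\right) = -140$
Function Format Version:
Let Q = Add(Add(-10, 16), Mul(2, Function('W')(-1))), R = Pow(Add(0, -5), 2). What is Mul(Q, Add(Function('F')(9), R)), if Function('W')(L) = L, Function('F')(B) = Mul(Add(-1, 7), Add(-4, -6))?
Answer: -140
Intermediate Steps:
Function('F')(B) = -60 (Function('F')(B) = Mul(6, -10) = -60)
R = 25 (R = Pow(-5, 2) = 25)
Q = 4 (Q = Add(Add(-10, 16), Mul(2, -1)) = Add(6, -2) = 4)
Mul(Q, Add(Function('F')(9), R)) = Mul(4, Add(-60, 25)) = Mul(4, -35) = -140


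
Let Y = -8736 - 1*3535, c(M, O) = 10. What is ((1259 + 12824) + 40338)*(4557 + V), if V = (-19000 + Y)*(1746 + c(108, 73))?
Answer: -2988111207299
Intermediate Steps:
Y = -12271 (Y = -8736 - 3535 = -12271)
V = -54911876 (V = (-19000 - 12271)*(1746 + 10) = -31271*1756 = -54911876)
((1259 + 12824) + 40338)*(4557 + V) = ((1259 + 12824) + 40338)*(4557 - 54911876) = (14083 + 40338)*(-54907319) = 54421*(-54907319) = -2988111207299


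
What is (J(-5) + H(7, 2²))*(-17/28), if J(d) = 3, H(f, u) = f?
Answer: -85/14 ≈ -6.0714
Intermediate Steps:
(J(-5) + H(7, 2²))*(-17/28) = (3 + 7)*(-17/28) = 10*(-17*1/28) = 10*(-17/28) = -85/14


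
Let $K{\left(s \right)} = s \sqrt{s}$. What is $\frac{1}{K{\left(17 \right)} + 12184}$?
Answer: $\frac{12184}{148444943} - \frac{17 \sqrt{17}}{148444943} \approx 8.1605 \cdot 10^{-5}$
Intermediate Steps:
$K{\left(s \right)} = s^{\frac{3}{2}}$
$\frac{1}{K{\left(17 \right)} + 12184} = \frac{1}{17^{\frac{3}{2}} + 12184} = \frac{1}{17 \sqrt{17} + 12184} = \frac{1}{12184 + 17 \sqrt{17}}$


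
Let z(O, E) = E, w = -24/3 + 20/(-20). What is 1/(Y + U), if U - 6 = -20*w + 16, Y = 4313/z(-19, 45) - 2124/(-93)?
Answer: 1395/447353 ≈ 0.0031183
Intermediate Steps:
w = -9 (w = -24*⅓ + 20*(-1/20) = -8 - 1 = -9)
Y = 165563/1395 (Y = 4313/45 - 2124/(-93) = 4313*(1/45) - 2124*(-1/93) = 4313/45 + 708/31 = 165563/1395 ≈ 118.68)
U = 202 (U = 6 + (-20*(-9) + 16) = 6 + (180 + 16) = 6 + 196 = 202)
1/(Y + U) = 1/(165563/1395 + 202) = 1/(447353/1395) = 1395/447353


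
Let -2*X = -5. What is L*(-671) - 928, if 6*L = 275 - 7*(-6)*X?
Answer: -130274/3 ≈ -43425.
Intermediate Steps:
X = 5/2 (X = -½*(-5) = 5/2 ≈ 2.5000)
L = 190/3 (L = (275 - 7*(-6)*5/2)/6 = (275 - (-42)*5/2)/6 = (275 - 1*(-105))/6 = (275 + 105)/6 = (⅙)*380 = 190/3 ≈ 63.333)
L*(-671) - 928 = (190/3)*(-671) - 928 = -127490/3 - 928 = -130274/3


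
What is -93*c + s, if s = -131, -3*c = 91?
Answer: 2690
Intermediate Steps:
c = -91/3 (c = -1/3*91 = -91/3 ≈ -30.333)
-93*c + s = -93*(-91/3) - 131 = 2821 - 131 = 2690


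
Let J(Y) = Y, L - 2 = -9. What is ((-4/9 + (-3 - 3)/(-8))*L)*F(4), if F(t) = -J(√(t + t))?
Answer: 77*√2/18 ≈ 6.0497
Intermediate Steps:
L = -7 (L = 2 - 9 = -7)
F(t) = -√2*√t (F(t) = -√(t + t) = -√(2*t) = -√2*√t)
((-4/9 + (-3 - 3)/(-8))*L)*F(4) = ((-4/9 + (-3 - 3)/(-8))*(-7))*(-√2*√4) = ((-4*⅑ - 6*(-⅛))*(-7))*(-1*√2*2) = ((-4/9 + ¾)*(-7))*(-2*√2) = ((11/36)*(-7))*(-2*√2) = -(-77)*√2/18 = 77*√2/18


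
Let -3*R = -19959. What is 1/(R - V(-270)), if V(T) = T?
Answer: 1/6923 ≈ 0.00014445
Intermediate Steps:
R = 6653 (R = -1/3*(-19959) = 6653)
1/(R - V(-270)) = 1/(6653 - 1*(-270)) = 1/(6653 + 270) = 1/6923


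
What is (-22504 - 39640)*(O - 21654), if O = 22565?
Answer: -56613184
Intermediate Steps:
(-22504 - 39640)*(O - 21654) = (-22504 - 39640)*(22565 - 21654) = -62144*911 = -56613184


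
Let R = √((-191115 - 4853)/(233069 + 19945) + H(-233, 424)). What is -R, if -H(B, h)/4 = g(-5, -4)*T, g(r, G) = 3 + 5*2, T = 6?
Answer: -2*I*√1251412557294/126507 ≈ -17.685*I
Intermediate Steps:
g(r, G) = 13 (g(r, G) = 3 + 10 = 13)
H(B, h) = -312 (H(B, h) = -52*6 = -4*78 = -312)
R = 2*I*√1251412557294/126507 (R = √((-191115 - 4853)/(233069 + 19945) - 312) = √(-195968/253014 - 312) = √(-195968*1/253014 - 312) = √(-97984/126507 - 312) = √(-39568168/126507) = 2*I*√1251412557294/126507 ≈ 17.685*I)
-R = -2*I*√1251412557294/126507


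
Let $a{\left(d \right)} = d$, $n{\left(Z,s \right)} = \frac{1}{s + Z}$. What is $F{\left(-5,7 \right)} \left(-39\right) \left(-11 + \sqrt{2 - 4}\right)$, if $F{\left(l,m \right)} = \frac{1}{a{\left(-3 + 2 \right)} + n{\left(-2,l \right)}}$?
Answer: $- \frac{3003}{8} + \frac{273 i \sqrt{2}}{8} \approx -375.38 + 48.26 i$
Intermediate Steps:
$n{\left(Z,s \right)} = \frac{1}{Z + s}$
$F{\left(l,m \right)} = \frac{1}{-1 + \frac{1}{-2 + l}}$ ($F{\left(l,m \right)} = \frac{1}{\left(-3 + 2\right) + \frac{1}{-2 + l}} = \frac{1}{-1 + \frac{1}{-2 + l}}$)
$F{\left(-5,7 \right)} \left(-39\right) \left(-11 + \sqrt{2 - 4}\right) = \frac{2 - -5}{-3 - 5} \left(-39\right) \left(-11 + \sqrt{2 - 4}\right) = \frac{2 + 5}{-8} \left(-39\right) \left(-11 + \sqrt{-2}\right) = \left(- \frac{1}{8}\right) 7 \left(-39\right) \left(-11 + i \sqrt{2}\right) = \left(- \frac{7}{8}\right) \left(-39\right) \left(-11 + i \sqrt{2}\right) = \frac{273 \left(-11 + i \sqrt{2}\right)}{8} = - \frac{3003}{8} + \frac{273 i \sqrt{2}}{8}$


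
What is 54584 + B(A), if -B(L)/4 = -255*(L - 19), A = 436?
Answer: 479924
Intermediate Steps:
B(L) = -19380 + 1020*L (B(L) = -(-1020)*(L - 19) = -(-1020)*(-19 + L) = -4*(4845 - 255*L) = -19380 + 1020*L)
54584 + B(A) = 54584 + (-19380 + 1020*436) = 54584 + (-19380 + 444720) = 54584 + 425340 = 479924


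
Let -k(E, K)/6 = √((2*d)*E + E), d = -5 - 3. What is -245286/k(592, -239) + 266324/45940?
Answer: 66581/11485 - 13627*I*√555/740 ≈ 5.7972 - 433.83*I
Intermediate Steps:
d = -8
k(E, K) = -6*√15*√(-E) (k(E, K) = -6*√((2*(-8))*E + E) = -6*√(-16*E + E) = -6*√15*√(-E))
-245286/k(592, -239) + 266324/45940 = -245286*I*√555/13320 + 266324/45940 = -245286*I*√555/13320 + 266324*(1/45940) = -245286*I*√555/13320 + 66581/11485 = -13627*I*√555/740 + 66581/11485 = 66581/11485 - 13627*I*√555/740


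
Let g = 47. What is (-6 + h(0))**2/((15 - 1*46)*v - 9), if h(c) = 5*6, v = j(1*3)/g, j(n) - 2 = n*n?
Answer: -6768/191 ≈ -35.435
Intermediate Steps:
j(n) = 2 + n**2 (j(n) = 2 + n*n = 2 + n**2)
v = 11/47 (v = (2 + (1*3)**2)/47 = (2 + 3**2)*(1/47) = (2 + 9)*(1/47) = 11*(1/47) = 11/47 ≈ 0.23404)
h(c) = 30
(-6 + h(0))**2/((15 - 1*46)*v - 9) = (-6 + 30)**2/((15 - 1*46)*(11/47) - 9) = 24**2/((15 - 46)*(11/47) - 9) = 576/(-31*11/47 - 9) = 576/(-341/47 - 9) = 576/(-764/47) = 576*(-47/764) = -6768/191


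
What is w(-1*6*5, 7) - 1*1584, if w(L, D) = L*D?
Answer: -1794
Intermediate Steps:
w(L, D) = D*L
w(-1*6*5, 7) - 1*1584 = 7*(-1*6*5) - 1*1584 = 7*(-6*5) - 1584 = 7*(-30) - 1584 = -210 - 1584 = -1794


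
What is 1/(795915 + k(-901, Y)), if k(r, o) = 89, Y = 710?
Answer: 1/796004 ≈ 1.2563e-6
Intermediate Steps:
1/(795915 + k(-901, Y)) = 1/(795915 + 89) = 1/796004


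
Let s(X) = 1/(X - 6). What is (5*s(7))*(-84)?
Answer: -420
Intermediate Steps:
s(X) = 1/(-6 + X)
(5*s(7))*(-84) = (5/(-6 + 7))*(-84) = (5/1)*(-84) = (5*1)*(-84) = 5*(-84) = -420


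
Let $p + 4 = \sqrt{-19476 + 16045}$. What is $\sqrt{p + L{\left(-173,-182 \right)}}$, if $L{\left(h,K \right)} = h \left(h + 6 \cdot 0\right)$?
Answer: $\sqrt{29925 + i \sqrt{3431}} \approx 172.99 + 0.169 i$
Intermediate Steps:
$L{\left(h,K \right)} = h^{2}$ ($L{\left(h,K \right)} = h \left(h + 0\right) = h h = h^{2}$)
$p = -4 + i \sqrt{3431}$ ($p = -4 + \sqrt{-19476 + 16045} = -4 + \sqrt{-3431} = -4 + i \sqrt{3431} \approx -4.0 + 58.575 i$)
$\sqrt{p + L{\left(-173,-182 \right)}} = \sqrt{\left(-4 + i \sqrt{3431}\right) + \left(-173\right)^{2}} = \sqrt{\left(-4 + i \sqrt{3431}\right) + 29929} = \sqrt{29925 + i \sqrt{3431}}$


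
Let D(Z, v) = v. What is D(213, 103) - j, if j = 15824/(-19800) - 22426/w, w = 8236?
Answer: 1085678729/10192050 ≈ 106.52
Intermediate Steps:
j = -35897579/10192050 (j = 15824/(-19800) - 22426/8236 = 15824*(-1/19800) - 22426*1/8236 = -1978/2475 - 11213/4118 = -35897579/10192050 ≈ -3.5221)
D(213, 103) - j = 103 - 1*(-35897579/10192050) = 103 + 35897579/10192050 = 1085678729/10192050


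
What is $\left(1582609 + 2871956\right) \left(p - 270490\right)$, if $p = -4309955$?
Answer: $-20403889981425$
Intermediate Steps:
$\left(1582609 + 2871956\right) \left(p - 270490\right) = \left(1582609 + 2871956\right) \left(-4309955 - 270490\right) = 4454565 \left(-4580445\right) = -20403889981425$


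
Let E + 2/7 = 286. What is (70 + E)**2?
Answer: 6200100/49 ≈ 1.2653e+5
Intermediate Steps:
E = 2000/7 (E = -2/7 + 286 = 2000/7 ≈ 285.71)
(70 + E)**2 = (70 + 2000/7)**2 = (2490/7)**2 = 6200100/49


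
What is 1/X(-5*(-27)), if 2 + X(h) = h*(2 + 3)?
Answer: 1/673 ≈ 0.0014859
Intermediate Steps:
X(h) = -2 + 5*h (X(h) = -2 + h*(2 + 3) = -2 + h*5 = -2 + 5*h)
1/X(-5*(-27)) = 1/(-2 + 5*(-5*(-27))) = 1/(-2 + 5*135) = 1/(-2 + 675) = 1/673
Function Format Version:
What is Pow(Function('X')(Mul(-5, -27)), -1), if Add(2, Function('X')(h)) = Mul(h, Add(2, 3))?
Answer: Rational(1, 673) ≈ 0.0014859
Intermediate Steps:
Function('X')(h) = Add(-2, Mul(5, h)) (Function('X')(h) = Add(-2, Mul(h, Add(2, 3))) = Add(-2, Mul(h, 5)) = Add(-2, Mul(5, h)))
Pow(Function('X')(Mul(-5, -27)), -1) = Pow(Add(-2, Mul(5, Mul(-5, -27))), -1) = Pow(Add(-2, Mul(5, 135)), -1) = Pow(Add(-2, 675), -1) = Pow(673, -1) = Rational(1, 673)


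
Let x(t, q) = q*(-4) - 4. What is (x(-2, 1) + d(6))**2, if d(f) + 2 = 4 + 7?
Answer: 1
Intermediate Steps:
d(f) = 9 (d(f) = -2 + (4 + 7) = -2 + 11 = 9)
x(t, q) = -4 - 4*q (x(t, q) = -4*q - 4 = -4 - 4*q)
(x(-2, 1) + d(6))**2 = ((-4 - 4*1) + 9)**2 = ((-4 - 4) + 9)**2 = (-8 + 9)**2 = 1**2 = 1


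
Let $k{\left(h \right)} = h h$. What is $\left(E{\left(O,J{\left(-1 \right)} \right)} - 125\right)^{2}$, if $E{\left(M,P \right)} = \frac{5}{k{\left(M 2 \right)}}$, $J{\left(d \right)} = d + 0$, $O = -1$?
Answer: $\frac{245025}{16} \approx 15314.0$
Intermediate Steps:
$k{\left(h \right)} = h^{2}$
$J{\left(d \right)} = d$
$E{\left(M,P \right)} = \frac{5}{4 M^{2}}$ ($E{\left(M,P \right)} = \frac{5}{\left(M 2\right)^{2}} = \frac{5}{\left(2 M\right)^{2}} = \frac{5}{4 M^{2}}$)
$\left(E{\left(O,J{\left(-1 \right)} \right)} - 125\right)^{2} = \left(\frac{5}{4 \cdot 1} - 125\right)^{2} = \left(\frac{5}{4} \cdot 1 - 125\right)^{2} = \left(\frac{5}{4} - 125\right)^{2} = \left(- \frac{495}{4}\right)^{2} = \frac{245025}{16}$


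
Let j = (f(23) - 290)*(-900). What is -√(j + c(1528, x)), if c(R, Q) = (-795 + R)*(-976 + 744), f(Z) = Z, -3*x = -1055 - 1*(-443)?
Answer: -2*√17561 ≈ -265.04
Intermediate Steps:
x = 204 (x = -(-1055 - 1*(-443))/3 = -(-1055 + 443)/3 = -⅓*(-612) = 204)
c(R, Q) = 184440 - 232*R (c(R, Q) = (-795 + R)*(-232) = 184440 - 232*R)
j = 240300 (j = (23 - 290)*(-900) = -267*(-900) = 240300)
-√(j + c(1528, x)) = -√(240300 + (184440 - 232*1528)) = -√(240300 + (184440 - 354496)) = -√(240300 - 170056) = -√70244 = -2*√17561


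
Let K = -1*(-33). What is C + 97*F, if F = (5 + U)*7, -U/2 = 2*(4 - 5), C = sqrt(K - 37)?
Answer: 6111 + 2*I ≈ 6111.0 + 2.0*I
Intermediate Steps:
K = 33
C = 2*I (C = sqrt(33 - 37) = sqrt(-4) = 2*I ≈ 2.0*I)
U = 4 (U = -4*(4 - 5) = -4*(-1) = -2*(-2) = 4)
F = 63 (F = (5 + 4)*7 = 9*7 = 63)
C + 97*F = 2*I + 97*63 = 2*I + 6111 = 6111 + 2*I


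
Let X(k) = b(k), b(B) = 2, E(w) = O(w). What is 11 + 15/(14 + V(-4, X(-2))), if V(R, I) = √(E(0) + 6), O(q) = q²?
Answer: 230/19 - 3*√6/38 ≈ 11.912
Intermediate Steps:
E(w) = w²
X(k) = 2
V(R, I) = √6 (V(R, I) = √(0² + 6) = √(0 + 6) = √6)
11 + 15/(14 + V(-4, X(-2))) = 11 + 15/(14 + √6)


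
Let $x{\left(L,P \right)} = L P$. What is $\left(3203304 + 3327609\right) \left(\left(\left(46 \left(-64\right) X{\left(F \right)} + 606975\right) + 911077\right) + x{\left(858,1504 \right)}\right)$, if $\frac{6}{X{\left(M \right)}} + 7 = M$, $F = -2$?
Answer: $18354782671140$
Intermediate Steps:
$X{\left(M \right)} = \frac{6}{-7 + M}$
$\left(3203304 + 3327609\right) \left(\left(\left(46 \left(-64\right) X{\left(F \right)} + 606975\right) + 911077\right) + x{\left(858,1504 \right)}\right) = \left(3203304 + 3327609\right) \left(\left(\left(46 \left(-64\right) \frac{6}{-7 - 2} + 606975\right) + 911077\right) + 858 \cdot 1504\right) = 6530913 \left(\left(\left(- 2944 \frac{6}{-9} + 606975\right) + 911077\right) + 1290432\right) = 6530913 \left(\left(\left(- 2944 \cdot 6 \left(- \frac{1}{9}\right) + 606975\right) + 911077\right) + 1290432\right) = 6530913 \left(\left(\left(\left(-2944\right) \left(- \frac{2}{3}\right) + 606975\right) + 911077\right) + 1290432\right) = 6530913 \left(\left(\left(\frac{5888}{3} + 606975\right) + 911077\right) + 1290432\right) = 6530913 \left(\left(\frac{1826813}{3} + 911077\right) + 1290432\right) = 6530913 \left(\frac{4560044}{3} + 1290432\right) = 6530913 \cdot \frac{8431340}{3} = 18354782671140$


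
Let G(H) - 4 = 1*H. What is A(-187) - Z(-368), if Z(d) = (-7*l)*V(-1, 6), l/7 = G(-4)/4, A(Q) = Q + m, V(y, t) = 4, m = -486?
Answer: -673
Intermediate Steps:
G(H) = 4 + H (G(H) = 4 + 1*H = 4 + H)
A(Q) = -486 + Q (A(Q) = Q - 486 = -486 + Q)
l = 0 (l = 7*((4 - 4)/4) = 7*(0*(1/4)) = 7*0 = 0)
Z(d) = 0 (Z(d) = -7*0*4 = 0*4 = 0)
A(-187) - Z(-368) = (-486 - 187) - 1*0 = -673 + 0 = -673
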